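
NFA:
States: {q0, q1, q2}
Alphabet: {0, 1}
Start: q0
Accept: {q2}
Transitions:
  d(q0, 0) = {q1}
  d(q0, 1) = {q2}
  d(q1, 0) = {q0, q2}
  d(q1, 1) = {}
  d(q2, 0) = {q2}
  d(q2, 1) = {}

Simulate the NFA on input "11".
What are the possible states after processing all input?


Start: {q0}
  --1--> {q2}
  --1--> {}

{} (empty set, no valid transitions)


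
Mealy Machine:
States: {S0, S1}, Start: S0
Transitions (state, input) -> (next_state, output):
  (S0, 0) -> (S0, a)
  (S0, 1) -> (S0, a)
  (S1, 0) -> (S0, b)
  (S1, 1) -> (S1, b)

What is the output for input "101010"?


Step-by-step:
  (S0, 1) -> (S0, a)
  (S0, 0) -> (S0, a)
  (S0, 1) -> (S0, a)
  (S0, 0) -> (S0, a)
  (S0, 1) -> (S0, a)
  (S0, 0) -> (S0, a)

"aaaaaa"


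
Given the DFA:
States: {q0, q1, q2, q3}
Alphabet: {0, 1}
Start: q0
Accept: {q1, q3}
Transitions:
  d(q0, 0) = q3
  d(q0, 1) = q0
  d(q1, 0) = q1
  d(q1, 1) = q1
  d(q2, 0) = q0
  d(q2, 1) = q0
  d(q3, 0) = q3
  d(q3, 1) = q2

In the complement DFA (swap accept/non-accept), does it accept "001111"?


Trace: q0 -> q3 -> q3 -> q2 -> q0 -> q0 -> q0
Final: q0
Original accept: {q1, q3}
Complement: q0 is not in original accept

Yes, complement accepts (original rejects)


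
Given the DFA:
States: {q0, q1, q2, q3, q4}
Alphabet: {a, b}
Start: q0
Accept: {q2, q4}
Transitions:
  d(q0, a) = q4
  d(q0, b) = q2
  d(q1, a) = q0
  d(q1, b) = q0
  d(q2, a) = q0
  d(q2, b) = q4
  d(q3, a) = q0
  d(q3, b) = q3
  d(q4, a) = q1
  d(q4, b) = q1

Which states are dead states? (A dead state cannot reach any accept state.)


Forward reachability from each state:
  q0 -> reaches accept state q2 (live)
  q1 -> reaches accept state q2 (live)
  q2 -> reaches accept state q2 (live)
  q3 -> reaches accept state q2 (live)
  q4 -> reaches accept state q2 (live)

None (all states can reach an accept state)


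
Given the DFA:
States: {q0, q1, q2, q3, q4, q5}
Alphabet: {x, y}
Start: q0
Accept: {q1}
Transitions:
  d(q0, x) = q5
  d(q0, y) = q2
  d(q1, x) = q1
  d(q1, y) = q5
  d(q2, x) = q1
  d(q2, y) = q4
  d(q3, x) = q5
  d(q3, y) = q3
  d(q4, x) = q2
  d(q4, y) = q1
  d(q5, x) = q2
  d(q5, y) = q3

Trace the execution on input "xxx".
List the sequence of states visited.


Input: xxx
d(q0, x) = q5
d(q5, x) = q2
d(q2, x) = q1


q0 -> q5 -> q2 -> q1


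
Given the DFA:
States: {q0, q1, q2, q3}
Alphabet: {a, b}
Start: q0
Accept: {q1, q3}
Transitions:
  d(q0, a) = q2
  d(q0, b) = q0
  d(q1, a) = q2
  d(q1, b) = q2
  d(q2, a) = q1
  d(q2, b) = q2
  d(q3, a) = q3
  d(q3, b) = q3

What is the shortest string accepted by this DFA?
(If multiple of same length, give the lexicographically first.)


BFS by string length (lex-first path to each state shown):
  len 0: q0<-""
  len 1: q0<-"b", q2<-"a"
  len 2: q0<-"bb", q1<-"aa", q2<-"ab"
Found accept state at length 2.

"aa"


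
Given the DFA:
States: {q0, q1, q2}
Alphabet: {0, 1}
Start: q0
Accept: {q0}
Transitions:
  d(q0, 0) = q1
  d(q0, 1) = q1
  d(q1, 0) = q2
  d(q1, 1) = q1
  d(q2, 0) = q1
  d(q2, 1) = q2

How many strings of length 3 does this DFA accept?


Enumerating all length-3 strings:
  "000" -> q1 [reject]
  "001" -> q2 [reject]
  "010" -> q2 [reject]
  "011" -> q1 [reject]
  "100" -> q1 [reject]
  "101" -> q2 [reject]
  "110" -> q2 [reject]
  "111" -> q1 [reject]

0 out of 8


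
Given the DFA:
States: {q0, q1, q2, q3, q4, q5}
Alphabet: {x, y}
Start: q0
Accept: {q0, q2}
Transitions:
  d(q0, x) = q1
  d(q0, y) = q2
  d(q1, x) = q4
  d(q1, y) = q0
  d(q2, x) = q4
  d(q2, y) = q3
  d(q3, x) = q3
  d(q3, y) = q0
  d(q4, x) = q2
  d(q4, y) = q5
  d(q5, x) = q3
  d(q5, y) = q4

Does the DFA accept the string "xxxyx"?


Trace: q0 -> q1 -> q4 -> q2 -> q3 -> q3
Final state: q3
Accept states: {q0, q2}

No, rejected (final state q3 is not an accept state)


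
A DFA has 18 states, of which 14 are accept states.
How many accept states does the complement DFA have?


Complement swaps accept and non-accept states.
18 - 14 = 4

4


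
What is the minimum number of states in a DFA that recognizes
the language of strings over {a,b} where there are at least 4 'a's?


States: count = 0, 1, ..., 3, and a final '>= 4' state.
Total: 4 + 1 = 5. Accept = '>= 4' state.

5


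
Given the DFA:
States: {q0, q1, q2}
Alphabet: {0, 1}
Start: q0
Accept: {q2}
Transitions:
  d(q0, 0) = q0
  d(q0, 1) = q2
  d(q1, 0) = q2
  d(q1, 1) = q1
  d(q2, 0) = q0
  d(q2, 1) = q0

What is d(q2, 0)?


Looking up transition d(q2, 0)

q0


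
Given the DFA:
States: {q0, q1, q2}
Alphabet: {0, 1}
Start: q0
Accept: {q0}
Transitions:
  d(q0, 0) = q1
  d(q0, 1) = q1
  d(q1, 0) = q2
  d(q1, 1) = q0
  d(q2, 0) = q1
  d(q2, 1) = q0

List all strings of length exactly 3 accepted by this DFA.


All strings of length 3: 8 total
Accepted: 2

"001", "101"


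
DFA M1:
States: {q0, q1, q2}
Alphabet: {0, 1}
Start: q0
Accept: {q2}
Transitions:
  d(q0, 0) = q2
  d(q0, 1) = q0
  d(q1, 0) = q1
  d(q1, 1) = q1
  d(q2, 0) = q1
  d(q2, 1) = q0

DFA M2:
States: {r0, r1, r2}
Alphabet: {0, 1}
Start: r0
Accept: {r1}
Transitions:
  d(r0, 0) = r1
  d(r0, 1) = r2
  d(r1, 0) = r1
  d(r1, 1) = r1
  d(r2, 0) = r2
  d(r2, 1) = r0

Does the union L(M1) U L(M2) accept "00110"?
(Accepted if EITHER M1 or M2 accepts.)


M1: final=q1 accepted=False
M2: final=r1 accepted=True

Yes, union accepts


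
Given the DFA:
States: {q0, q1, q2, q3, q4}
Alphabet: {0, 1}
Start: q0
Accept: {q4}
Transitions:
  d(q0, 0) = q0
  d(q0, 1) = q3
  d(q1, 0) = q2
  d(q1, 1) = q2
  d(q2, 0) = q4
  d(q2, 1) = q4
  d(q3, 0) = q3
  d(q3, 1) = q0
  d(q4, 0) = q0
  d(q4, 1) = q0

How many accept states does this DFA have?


Accept states listed: {q4}
Counting: q4(1)

1


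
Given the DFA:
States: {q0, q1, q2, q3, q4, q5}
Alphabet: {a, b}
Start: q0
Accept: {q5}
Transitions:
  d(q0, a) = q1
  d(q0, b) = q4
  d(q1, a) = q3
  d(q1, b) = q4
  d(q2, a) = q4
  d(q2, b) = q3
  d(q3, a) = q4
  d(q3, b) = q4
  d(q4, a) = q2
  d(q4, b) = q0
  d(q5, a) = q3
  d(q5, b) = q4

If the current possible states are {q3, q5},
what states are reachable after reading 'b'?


Apply transition on 'b' from each current state:
  d(q3, b) = q4
  d(q5, b) = q4

{q4}


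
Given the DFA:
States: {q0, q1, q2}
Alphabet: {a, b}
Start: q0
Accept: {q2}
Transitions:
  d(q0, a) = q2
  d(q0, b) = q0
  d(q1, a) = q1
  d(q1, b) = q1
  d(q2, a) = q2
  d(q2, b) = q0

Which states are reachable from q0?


BFS from q0:
  layer 0: {q0}
  layer 1: {q2}

{q0, q2}


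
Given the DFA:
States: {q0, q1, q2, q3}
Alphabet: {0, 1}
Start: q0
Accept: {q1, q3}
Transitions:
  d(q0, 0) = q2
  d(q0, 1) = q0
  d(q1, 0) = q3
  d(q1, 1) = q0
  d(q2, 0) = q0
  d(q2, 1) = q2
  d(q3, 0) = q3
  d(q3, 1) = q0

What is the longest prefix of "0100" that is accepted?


Run the DFA, marking each prefix where the state is accepting:
  "" -> q0 [reject]
  "0" -> q2 [reject]
  "01" -> q2 [reject]
  "010" -> q0 [reject]
  "0100" -> q2 [reject]

No prefix is accepted


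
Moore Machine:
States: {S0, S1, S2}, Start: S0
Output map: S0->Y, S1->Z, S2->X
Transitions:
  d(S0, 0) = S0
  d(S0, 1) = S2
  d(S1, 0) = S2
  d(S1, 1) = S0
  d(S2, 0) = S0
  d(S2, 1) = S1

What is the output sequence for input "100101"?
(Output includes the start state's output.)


Start: S0 (output Y)
  --1--> S2 (output X)
  --0--> S0 (output Y)
  --0--> S0 (output Y)
  --1--> S2 (output X)
  --0--> S0 (output Y)
  --1--> S2 (output X)

"YXYYXYX"


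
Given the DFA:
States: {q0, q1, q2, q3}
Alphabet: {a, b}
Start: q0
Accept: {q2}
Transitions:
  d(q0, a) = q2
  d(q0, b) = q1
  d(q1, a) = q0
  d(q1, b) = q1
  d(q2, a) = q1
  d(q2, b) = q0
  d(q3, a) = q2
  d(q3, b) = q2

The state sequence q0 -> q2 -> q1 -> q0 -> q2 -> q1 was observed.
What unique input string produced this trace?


Trace back each transition to find the symbol:
  q0 --[a]--> q2
  q2 --[a]--> q1
  q1 --[a]--> q0
  q0 --[a]--> q2
  q2 --[a]--> q1

"aaaaa"


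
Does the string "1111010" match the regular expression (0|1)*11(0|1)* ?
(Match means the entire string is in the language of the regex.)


|string| = 7; first = '1'; last = '0'

Yes, "1111010" matches (0|1)*11(0|1)*


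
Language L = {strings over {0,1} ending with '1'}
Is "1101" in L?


last symbol = '1'

Yes, "1101" is in L


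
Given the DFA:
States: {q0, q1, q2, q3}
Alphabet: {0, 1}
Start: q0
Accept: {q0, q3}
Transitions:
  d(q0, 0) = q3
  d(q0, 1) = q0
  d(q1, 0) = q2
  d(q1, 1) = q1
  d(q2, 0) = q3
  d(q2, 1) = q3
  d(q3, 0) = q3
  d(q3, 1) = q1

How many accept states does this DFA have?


Accept states listed: {q0, q3}
Counting: q0(1) q3(2)

2


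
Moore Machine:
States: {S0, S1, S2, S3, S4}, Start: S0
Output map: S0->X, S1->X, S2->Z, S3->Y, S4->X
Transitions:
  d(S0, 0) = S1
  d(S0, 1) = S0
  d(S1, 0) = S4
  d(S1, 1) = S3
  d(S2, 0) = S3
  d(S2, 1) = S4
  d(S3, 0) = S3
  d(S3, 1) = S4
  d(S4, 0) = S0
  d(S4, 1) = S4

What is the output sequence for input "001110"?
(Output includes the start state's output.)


Start: S0 (output X)
  --0--> S1 (output X)
  --0--> S4 (output X)
  --1--> S4 (output X)
  --1--> S4 (output X)
  --1--> S4 (output X)
  --0--> S0 (output X)

"XXXXXXX"


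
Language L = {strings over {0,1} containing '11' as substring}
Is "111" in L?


'11' occurs at index 0

Yes, "111" is in L


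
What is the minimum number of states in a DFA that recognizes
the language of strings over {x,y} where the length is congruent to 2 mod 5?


States track (length) mod 5.
Need 5 states: one per remainder 0..4; accept = remainder 2.

5


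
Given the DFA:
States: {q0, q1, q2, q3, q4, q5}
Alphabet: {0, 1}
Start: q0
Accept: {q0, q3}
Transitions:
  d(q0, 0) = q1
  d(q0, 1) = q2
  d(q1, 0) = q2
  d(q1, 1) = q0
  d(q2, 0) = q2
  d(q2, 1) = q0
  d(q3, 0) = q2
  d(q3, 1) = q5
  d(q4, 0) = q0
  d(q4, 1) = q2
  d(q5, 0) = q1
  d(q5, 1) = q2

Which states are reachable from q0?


BFS from q0:
  layer 0: {q0}
  layer 1: {q1, q2}

{q0, q1, q2}


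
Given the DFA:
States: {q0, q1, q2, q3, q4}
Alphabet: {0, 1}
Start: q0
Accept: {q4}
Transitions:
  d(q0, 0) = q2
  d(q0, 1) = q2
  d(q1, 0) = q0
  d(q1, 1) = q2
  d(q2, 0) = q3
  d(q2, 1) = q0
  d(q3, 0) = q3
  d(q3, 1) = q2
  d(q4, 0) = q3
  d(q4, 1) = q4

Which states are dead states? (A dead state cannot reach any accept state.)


Forward reachability from each state:
  q0 -> reaches {q0, q2, q3}, no accept state (dead)
  q1 -> reaches {q0, q1, q2, q3}, no accept state (dead)
  q2 -> reaches {q0, q2, q3}, no accept state (dead)
  q3 -> reaches {q0, q2, q3}, no accept state (dead)
  q4 -> reaches accept state q4 (live)

{q0, q1, q2, q3}


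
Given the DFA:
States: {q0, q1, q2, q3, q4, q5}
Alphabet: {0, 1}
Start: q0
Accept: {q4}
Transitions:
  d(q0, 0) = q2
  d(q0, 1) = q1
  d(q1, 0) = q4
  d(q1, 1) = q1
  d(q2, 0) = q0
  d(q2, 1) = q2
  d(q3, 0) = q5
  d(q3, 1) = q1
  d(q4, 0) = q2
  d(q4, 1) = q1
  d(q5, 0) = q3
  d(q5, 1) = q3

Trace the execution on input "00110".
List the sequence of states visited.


Input: 00110
d(q0, 0) = q2
d(q2, 0) = q0
d(q0, 1) = q1
d(q1, 1) = q1
d(q1, 0) = q4


q0 -> q2 -> q0 -> q1 -> q1 -> q4


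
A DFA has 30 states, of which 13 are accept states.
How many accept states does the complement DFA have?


Complement swaps accept and non-accept states.
30 - 13 = 17

17


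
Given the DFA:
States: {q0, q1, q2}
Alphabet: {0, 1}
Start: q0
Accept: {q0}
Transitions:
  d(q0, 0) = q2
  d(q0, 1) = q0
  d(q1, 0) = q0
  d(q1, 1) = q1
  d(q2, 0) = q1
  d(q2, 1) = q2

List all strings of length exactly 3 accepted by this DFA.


All strings of length 3: 8 total
Accepted: 2

"000", "111"


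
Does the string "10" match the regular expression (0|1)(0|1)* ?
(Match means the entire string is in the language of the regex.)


|string| = 2; first = '1'; last = '0'

Yes, "10" matches (0|1)(0|1)*


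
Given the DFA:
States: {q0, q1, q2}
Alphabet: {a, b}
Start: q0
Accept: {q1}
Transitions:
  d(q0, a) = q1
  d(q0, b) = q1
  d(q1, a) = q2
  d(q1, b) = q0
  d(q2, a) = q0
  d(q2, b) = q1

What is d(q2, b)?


Looking up transition d(q2, b)

q1


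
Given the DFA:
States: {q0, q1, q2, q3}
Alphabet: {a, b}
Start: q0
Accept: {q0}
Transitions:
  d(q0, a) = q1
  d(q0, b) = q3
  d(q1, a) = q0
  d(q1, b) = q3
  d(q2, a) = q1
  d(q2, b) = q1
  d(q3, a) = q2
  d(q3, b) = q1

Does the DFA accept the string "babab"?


Trace: q0 -> q3 -> q2 -> q1 -> q0 -> q3
Final state: q3
Accept states: {q0}

No, rejected (final state q3 is not an accept state)


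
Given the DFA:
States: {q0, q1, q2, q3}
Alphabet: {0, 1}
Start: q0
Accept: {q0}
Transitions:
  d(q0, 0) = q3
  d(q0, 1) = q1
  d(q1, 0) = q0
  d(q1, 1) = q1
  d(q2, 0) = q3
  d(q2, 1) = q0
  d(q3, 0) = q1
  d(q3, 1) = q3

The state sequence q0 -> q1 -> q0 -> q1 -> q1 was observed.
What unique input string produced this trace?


Trace back each transition to find the symbol:
  q0 --[1]--> q1
  q1 --[0]--> q0
  q0 --[1]--> q1
  q1 --[1]--> q1

"1011"


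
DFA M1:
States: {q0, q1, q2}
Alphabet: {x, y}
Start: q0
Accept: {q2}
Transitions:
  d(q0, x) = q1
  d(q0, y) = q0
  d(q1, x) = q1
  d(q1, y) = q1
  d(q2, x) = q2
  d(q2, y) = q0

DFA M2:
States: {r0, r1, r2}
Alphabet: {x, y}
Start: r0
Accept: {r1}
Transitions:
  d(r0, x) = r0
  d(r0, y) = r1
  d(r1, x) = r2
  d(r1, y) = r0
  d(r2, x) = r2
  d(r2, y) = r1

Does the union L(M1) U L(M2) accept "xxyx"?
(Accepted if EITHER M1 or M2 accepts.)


M1: final=q1 accepted=False
M2: final=r2 accepted=False

No, union rejects (neither accepts)


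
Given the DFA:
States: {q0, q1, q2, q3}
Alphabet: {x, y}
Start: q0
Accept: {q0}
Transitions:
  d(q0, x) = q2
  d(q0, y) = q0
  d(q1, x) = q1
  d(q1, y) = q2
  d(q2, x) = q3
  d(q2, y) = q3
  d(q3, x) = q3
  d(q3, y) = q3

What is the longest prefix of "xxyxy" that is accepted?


Run the DFA, marking each prefix where the state is accepting:
  "" -> q0 [accept]
  "x" -> q2 [reject]
  "xx" -> q3 [reject]
  "xxy" -> q3 [reject]
  "xxyx" -> q3 [reject]
  "xxyxy" -> q3 [reject]

""


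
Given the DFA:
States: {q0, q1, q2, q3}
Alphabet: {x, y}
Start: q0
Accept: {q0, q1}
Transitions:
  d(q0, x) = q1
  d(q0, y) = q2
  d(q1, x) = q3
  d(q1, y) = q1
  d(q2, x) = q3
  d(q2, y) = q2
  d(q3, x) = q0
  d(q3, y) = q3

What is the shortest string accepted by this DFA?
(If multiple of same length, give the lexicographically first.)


BFS by string length (lex-first path to each state shown):
  len 0: q0<-""
Found accept state at length 0.

"" (empty string)


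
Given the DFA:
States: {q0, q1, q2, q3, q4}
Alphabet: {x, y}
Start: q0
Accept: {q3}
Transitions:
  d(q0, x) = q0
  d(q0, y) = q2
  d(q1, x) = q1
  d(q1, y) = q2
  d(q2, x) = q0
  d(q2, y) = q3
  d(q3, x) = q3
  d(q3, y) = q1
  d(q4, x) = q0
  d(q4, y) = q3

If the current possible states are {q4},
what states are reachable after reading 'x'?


Apply transition on 'x' from each current state:
  d(q4, x) = q0

{q0}


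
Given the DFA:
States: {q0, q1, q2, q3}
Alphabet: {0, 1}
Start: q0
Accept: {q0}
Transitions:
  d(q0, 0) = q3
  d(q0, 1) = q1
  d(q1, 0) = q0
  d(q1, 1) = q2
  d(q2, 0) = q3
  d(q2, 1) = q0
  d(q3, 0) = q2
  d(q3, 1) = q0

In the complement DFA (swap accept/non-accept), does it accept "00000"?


Trace: q0 -> q3 -> q2 -> q3 -> q2 -> q3
Final: q3
Original accept: {q0}
Complement: q3 is not in original accept

Yes, complement accepts (original rejects)


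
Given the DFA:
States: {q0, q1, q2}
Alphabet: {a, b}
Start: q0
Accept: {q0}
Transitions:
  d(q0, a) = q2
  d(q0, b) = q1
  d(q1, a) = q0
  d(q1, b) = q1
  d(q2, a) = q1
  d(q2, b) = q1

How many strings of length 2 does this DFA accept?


Enumerating all length-2 strings:
  "aa" -> q1 [reject]
  "ab" -> q1 [reject]
  "ba" -> q0 [accept]
  "bb" -> q1 [reject]

1 out of 4


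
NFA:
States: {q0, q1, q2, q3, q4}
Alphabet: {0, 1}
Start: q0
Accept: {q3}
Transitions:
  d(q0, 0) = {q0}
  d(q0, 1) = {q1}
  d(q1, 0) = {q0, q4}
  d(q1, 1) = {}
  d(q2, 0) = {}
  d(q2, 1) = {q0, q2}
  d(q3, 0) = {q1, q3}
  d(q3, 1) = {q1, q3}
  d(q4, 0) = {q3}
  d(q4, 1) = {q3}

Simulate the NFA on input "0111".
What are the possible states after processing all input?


Start: {q0}
  --0--> {q0}
  --1--> {q1}
  --1--> {}
  --1--> {}

{} (empty set, no valid transitions)


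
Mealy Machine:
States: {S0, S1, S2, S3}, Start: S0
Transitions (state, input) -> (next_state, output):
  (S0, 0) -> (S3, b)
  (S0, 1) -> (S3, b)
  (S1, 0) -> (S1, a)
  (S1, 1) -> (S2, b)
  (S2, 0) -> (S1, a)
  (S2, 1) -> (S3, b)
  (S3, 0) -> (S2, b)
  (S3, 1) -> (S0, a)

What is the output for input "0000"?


Step-by-step:
  (S0, 0) -> (S3, b)
  (S3, 0) -> (S2, b)
  (S2, 0) -> (S1, a)
  (S1, 0) -> (S1, a)

"bbaa"


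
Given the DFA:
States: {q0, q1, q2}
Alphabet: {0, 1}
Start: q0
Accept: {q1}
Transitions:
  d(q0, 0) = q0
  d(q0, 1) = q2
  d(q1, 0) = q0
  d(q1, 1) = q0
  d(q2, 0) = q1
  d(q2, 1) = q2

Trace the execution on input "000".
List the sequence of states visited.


Input: 000
d(q0, 0) = q0
d(q0, 0) = q0
d(q0, 0) = q0


q0 -> q0 -> q0 -> q0


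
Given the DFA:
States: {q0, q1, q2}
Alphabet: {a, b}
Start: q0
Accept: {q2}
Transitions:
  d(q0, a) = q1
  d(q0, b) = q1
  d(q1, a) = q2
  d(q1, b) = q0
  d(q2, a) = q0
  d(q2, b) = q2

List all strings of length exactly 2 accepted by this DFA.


All strings of length 2: 4 total
Accepted: 2

"aa", "ba"


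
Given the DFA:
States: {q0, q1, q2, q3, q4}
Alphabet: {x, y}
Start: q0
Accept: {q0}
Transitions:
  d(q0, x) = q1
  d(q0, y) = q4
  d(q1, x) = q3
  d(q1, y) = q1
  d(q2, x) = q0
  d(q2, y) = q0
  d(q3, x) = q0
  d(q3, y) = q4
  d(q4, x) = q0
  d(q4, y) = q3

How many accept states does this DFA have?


Accept states listed: {q0}
Counting: q0(1)

1


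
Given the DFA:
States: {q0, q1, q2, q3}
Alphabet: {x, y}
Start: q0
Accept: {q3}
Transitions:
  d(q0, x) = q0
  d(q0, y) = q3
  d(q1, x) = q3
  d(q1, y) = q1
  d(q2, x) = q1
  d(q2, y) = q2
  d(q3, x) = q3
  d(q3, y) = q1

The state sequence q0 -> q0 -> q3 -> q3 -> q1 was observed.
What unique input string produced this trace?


Trace back each transition to find the symbol:
  q0 --[x]--> q0
  q0 --[y]--> q3
  q3 --[x]--> q3
  q3 --[y]--> q1

"xyxy"


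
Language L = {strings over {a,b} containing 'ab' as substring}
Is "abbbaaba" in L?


'ab' occurs at index 0

Yes, "abbbaaba" is in L


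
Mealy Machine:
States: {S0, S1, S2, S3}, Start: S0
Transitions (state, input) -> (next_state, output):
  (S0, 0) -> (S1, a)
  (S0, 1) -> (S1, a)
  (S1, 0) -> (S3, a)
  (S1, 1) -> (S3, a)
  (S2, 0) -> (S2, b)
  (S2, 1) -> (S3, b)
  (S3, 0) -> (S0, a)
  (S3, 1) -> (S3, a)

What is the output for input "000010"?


Step-by-step:
  (S0, 0) -> (S1, a)
  (S1, 0) -> (S3, a)
  (S3, 0) -> (S0, a)
  (S0, 0) -> (S1, a)
  (S1, 1) -> (S3, a)
  (S3, 0) -> (S0, a)

"aaaaaa"


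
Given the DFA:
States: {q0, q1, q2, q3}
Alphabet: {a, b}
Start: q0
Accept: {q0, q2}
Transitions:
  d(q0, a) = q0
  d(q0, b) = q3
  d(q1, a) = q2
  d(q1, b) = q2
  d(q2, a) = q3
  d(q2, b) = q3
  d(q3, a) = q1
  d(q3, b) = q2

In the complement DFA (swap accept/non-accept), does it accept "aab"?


Trace: q0 -> q0 -> q0 -> q3
Final: q3
Original accept: {q0, q2}
Complement: q3 is not in original accept

Yes, complement accepts (original rejects)


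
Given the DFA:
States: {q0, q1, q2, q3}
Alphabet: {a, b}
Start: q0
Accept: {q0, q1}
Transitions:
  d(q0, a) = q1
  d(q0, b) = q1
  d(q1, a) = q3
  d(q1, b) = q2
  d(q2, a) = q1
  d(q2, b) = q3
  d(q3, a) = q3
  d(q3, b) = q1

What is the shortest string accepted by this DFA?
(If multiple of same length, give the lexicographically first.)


BFS by string length (lex-first path to each state shown):
  len 0: q0<-""
Found accept state at length 0.

"" (empty string)


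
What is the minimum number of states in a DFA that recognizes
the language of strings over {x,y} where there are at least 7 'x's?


States: count = 0, 1, ..., 6, and a final '>= 7' state.
Total: 7 + 1 = 8. Accept = '>= 7' state.

8


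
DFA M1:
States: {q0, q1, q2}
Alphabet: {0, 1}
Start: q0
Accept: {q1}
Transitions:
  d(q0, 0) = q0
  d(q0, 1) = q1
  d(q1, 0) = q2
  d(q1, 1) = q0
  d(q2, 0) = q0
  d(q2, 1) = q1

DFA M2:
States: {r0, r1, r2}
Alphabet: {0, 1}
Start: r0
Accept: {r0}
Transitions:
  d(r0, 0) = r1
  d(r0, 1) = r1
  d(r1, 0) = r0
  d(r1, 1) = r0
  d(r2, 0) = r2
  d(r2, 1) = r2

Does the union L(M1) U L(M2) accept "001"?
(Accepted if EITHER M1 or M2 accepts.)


M1: final=q1 accepted=True
M2: final=r1 accepted=False

Yes, union accepts


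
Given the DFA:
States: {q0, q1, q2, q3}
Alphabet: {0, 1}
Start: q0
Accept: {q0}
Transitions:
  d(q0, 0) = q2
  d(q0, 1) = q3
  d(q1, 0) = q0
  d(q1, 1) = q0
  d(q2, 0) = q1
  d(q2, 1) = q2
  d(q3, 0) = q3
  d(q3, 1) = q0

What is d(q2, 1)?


Looking up transition d(q2, 1)

q2


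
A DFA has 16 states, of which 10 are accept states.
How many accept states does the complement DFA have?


Complement swaps accept and non-accept states.
16 - 10 = 6

6


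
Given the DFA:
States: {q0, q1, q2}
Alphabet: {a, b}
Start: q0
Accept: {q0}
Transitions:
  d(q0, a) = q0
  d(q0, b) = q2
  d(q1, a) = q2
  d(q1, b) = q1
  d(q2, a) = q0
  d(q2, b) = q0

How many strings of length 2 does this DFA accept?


Enumerating all length-2 strings:
  "aa" -> q0 [accept]
  "ab" -> q2 [reject]
  "ba" -> q0 [accept]
  "bb" -> q0 [accept]

3 out of 4


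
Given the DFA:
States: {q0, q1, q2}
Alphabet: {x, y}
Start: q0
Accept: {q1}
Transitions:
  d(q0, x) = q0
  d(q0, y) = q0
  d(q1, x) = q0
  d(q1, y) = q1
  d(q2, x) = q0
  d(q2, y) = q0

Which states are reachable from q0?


BFS from q0:
  layer 0: {q0}

{q0}


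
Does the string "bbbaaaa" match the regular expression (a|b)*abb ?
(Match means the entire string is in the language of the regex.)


|string| = 7; first = 'b'; last = 'a'

No, "bbbaaaa" does not match (a|b)*abb


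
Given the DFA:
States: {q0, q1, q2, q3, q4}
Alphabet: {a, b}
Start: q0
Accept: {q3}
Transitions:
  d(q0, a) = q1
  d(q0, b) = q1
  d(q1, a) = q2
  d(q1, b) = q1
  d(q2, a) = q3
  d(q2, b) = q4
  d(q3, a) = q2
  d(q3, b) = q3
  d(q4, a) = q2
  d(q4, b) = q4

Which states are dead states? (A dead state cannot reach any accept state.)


Forward reachability from each state:
  q0 -> reaches accept state q3 (live)
  q1 -> reaches accept state q3 (live)
  q2 -> reaches accept state q3 (live)
  q3 -> reaches accept state q3 (live)
  q4 -> reaches accept state q3 (live)

None (all states can reach an accept state)


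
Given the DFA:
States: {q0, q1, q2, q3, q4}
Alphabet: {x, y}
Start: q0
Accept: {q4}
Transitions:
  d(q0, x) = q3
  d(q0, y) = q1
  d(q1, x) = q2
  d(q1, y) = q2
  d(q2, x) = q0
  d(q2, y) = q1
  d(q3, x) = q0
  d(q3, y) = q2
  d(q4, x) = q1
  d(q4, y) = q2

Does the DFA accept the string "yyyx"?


Trace: q0 -> q1 -> q2 -> q1 -> q2
Final state: q2
Accept states: {q4}

No, rejected (final state q2 is not an accept state)


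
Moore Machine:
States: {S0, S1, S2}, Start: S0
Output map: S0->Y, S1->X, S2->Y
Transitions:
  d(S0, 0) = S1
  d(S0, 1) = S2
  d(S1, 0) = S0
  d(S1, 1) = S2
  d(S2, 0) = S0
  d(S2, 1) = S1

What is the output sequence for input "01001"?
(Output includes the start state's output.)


Start: S0 (output Y)
  --0--> S1 (output X)
  --1--> S2 (output Y)
  --0--> S0 (output Y)
  --0--> S1 (output X)
  --1--> S2 (output Y)

"YXYYXY"


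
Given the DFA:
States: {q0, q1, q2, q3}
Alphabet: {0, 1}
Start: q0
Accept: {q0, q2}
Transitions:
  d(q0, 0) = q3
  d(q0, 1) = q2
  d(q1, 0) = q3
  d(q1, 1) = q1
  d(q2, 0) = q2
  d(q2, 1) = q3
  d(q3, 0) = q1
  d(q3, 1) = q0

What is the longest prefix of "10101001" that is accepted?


Run the DFA, marking each prefix where the state is accepting:
  "" -> q0 [accept]
  "1" -> q2 [accept]
  "10" -> q2 [accept]
  "101" -> q3 [reject]
  "1010" -> q1 [reject]
  "10101" -> q1 [reject]
  "101010" -> q3 [reject]
  "1010100" -> q1 [reject]
  "10101001" -> q1 [reject]

"10"


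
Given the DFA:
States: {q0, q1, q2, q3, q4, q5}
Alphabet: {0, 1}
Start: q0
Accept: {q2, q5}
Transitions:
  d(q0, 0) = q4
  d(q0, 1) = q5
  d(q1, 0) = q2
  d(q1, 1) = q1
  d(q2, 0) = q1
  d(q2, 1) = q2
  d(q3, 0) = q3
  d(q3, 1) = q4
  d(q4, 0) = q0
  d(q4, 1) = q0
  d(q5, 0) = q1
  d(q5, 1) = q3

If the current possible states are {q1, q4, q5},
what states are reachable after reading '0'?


Apply transition on '0' from each current state:
  d(q1, 0) = q2
  d(q4, 0) = q0
  d(q5, 0) = q1

{q0, q1, q2}


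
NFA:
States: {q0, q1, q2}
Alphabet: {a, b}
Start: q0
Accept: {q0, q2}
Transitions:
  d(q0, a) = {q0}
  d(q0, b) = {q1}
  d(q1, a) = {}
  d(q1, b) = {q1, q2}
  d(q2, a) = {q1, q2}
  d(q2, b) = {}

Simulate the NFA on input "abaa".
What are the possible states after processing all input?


Start: {q0}
  --a--> {q0}
  --b--> {q1}
  --a--> {}
  --a--> {}

{} (empty set, no valid transitions)


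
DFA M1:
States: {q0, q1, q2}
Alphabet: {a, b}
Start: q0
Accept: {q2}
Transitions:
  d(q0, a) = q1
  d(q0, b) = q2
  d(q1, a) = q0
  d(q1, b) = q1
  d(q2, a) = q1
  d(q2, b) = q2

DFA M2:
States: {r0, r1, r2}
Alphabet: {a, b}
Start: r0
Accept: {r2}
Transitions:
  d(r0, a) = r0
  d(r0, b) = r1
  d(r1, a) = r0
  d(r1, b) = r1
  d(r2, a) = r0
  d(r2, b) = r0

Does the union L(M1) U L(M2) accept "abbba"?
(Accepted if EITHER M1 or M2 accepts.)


M1: final=q0 accepted=False
M2: final=r0 accepted=False

No, union rejects (neither accepts)


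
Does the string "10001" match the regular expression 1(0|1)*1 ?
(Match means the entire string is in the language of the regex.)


|string| = 5; first = '1'; last = '1'

Yes, "10001" matches 1(0|1)*1


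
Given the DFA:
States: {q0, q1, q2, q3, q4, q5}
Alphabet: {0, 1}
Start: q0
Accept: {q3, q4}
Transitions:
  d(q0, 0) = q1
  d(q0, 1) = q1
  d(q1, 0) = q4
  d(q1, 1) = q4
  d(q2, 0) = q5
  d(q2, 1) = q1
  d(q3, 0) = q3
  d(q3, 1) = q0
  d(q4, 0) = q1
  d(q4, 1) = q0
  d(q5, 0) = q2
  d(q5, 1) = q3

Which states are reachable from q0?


BFS from q0:
  layer 0: {q0}
  layer 1: {q1}
  layer 2: {q4}

{q0, q1, q4}


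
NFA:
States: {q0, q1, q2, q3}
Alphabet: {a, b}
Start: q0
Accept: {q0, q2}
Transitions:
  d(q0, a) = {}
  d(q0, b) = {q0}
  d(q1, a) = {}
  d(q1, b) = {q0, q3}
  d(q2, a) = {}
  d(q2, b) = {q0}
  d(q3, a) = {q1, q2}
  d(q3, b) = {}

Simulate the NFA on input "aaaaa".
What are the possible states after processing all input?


Start: {q0}
  --a--> {}
  --a--> {}
  --a--> {}
  --a--> {}
  --a--> {}

{} (empty set, no valid transitions)


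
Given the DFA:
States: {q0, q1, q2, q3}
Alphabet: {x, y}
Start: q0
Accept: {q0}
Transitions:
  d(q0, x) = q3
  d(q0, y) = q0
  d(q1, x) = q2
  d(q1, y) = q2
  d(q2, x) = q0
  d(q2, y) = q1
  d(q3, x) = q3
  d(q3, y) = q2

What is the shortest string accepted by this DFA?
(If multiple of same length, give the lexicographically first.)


BFS by string length (lex-first path to each state shown):
  len 0: q0<-""
Found accept state at length 0.

"" (empty string)


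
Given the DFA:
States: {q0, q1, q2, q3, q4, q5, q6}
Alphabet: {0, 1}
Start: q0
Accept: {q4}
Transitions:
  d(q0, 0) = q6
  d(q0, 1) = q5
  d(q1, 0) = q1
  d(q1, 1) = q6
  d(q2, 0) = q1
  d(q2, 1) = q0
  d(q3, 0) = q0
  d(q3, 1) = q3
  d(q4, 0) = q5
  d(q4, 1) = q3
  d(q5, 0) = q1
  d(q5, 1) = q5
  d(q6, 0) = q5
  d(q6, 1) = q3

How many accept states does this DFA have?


Accept states listed: {q4}
Counting: q4(1)

1


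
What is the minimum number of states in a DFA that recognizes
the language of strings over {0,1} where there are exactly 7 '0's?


States: count = 0, 1, ..., 7 (that's 8 states), plus a dead state for count > 7.
Total: 8 + 1 = 9. Accept = count-7 state.

9


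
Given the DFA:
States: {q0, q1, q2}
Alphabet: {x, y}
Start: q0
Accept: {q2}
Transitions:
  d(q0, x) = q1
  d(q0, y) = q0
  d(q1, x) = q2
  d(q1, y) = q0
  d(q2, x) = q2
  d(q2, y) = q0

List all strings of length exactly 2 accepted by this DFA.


All strings of length 2: 4 total
Accepted: 1

"xx"


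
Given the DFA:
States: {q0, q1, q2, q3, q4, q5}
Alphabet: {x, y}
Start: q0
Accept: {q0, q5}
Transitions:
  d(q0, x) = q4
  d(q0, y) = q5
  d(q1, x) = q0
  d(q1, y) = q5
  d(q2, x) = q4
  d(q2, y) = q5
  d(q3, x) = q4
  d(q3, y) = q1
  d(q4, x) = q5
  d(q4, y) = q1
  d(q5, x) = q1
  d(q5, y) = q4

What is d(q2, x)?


Looking up transition d(q2, x)

q4


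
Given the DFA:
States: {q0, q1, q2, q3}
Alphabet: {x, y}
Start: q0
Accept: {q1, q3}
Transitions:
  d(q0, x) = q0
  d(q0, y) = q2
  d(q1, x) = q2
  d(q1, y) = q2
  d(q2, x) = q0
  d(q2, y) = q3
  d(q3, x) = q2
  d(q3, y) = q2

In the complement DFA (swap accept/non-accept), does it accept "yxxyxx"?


Trace: q0 -> q2 -> q0 -> q0 -> q2 -> q0 -> q0
Final: q0
Original accept: {q1, q3}
Complement: q0 is not in original accept

Yes, complement accepts (original rejects)


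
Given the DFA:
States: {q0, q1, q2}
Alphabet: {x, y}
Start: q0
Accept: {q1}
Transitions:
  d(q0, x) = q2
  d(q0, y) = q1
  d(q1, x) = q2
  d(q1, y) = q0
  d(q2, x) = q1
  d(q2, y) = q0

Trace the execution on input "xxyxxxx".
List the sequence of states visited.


Input: xxyxxxx
d(q0, x) = q2
d(q2, x) = q1
d(q1, y) = q0
d(q0, x) = q2
d(q2, x) = q1
d(q1, x) = q2
d(q2, x) = q1


q0 -> q2 -> q1 -> q0 -> q2 -> q1 -> q2 -> q1


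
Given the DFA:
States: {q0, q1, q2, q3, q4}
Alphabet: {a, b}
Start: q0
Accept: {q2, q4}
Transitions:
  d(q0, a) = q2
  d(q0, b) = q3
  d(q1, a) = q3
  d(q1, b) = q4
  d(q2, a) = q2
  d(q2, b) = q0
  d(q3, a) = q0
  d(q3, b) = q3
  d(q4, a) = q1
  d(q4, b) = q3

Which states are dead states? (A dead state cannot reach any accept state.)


Forward reachability from each state:
  q0 -> reaches accept state q2 (live)
  q1 -> reaches accept state q2 (live)
  q2 -> reaches accept state q2 (live)
  q3 -> reaches accept state q2 (live)
  q4 -> reaches accept state q2 (live)

None (all states can reach an accept state)


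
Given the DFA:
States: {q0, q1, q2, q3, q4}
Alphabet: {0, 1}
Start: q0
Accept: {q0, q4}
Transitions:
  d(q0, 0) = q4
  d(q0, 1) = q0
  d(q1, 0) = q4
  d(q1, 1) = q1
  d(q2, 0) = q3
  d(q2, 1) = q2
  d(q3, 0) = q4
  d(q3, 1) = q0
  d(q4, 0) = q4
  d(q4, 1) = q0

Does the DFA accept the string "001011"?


Trace: q0 -> q4 -> q4 -> q0 -> q4 -> q0 -> q0
Final state: q0
Accept states: {q0, q4}

Yes, accepted (final state q0 is an accept state)


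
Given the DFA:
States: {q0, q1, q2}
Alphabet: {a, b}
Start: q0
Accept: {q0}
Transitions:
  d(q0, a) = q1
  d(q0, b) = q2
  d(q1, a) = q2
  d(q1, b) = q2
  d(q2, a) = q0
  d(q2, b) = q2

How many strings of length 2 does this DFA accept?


Enumerating all length-2 strings:
  "aa" -> q2 [reject]
  "ab" -> q2 [reject]
  "ba" -> q0 [accept]
  "bb" -> q2 [reject]

1 out of 4


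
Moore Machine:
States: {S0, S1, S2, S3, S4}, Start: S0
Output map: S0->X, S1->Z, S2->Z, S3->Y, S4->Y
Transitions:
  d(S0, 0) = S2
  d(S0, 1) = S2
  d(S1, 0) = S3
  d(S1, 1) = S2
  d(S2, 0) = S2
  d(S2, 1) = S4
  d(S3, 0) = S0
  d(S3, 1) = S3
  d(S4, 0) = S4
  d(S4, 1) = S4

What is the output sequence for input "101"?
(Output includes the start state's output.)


Start: S0 (output X)
  --1--> S2 (output Z)
  --0--> S2 (output Z)
  --1--> S4 (output Y)

"XZZY"


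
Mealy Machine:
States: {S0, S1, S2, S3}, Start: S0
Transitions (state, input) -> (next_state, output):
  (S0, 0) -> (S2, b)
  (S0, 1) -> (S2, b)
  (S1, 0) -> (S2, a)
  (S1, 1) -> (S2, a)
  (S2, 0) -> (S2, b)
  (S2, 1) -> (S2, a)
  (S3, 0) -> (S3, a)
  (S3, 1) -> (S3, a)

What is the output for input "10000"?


Step-by-step:
  (S0, 1) -> (S2, b)
  (S2, 0) -> (S2, b)
  (S2, 0) -> (S2, b)
  (S2, 0) -> (S2, b)
  (S2, 0) -> (S2, b)

"bbbbb"


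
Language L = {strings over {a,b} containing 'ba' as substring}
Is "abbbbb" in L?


'ba' does not occur

No, "abbbbb" is not in L


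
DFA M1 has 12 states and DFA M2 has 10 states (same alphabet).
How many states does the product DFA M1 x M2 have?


Product construction pairs every M1 state with every M2 state.
12 * 10 = 120

120


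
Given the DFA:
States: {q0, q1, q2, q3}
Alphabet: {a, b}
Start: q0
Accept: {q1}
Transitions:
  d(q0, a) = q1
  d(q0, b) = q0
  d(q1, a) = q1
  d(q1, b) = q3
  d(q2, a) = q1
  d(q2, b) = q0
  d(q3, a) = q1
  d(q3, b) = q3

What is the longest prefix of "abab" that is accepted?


Run the DFA, marking each prefix where the state is accepting:
  "" -> q0 [reject]
  "a" -> q1 [accept]
  "ab" -> q3 [reject]
  "aba" -> q1 [accept]
  "abab" -> q3 [reject]

"aba"


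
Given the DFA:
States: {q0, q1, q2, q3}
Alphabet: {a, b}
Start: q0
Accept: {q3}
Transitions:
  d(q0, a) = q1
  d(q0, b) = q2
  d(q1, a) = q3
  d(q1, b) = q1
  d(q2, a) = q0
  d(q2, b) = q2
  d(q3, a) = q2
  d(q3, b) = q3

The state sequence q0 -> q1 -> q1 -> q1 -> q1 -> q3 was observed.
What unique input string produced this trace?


Trace back each transition to find the symbol:
  q0 --[a]--> q1
  q1 --[b]--> q1
  q1 --[b]--> q1
  q1 --[b]--> q1
  q1 --[a]--> q3

"abbba"


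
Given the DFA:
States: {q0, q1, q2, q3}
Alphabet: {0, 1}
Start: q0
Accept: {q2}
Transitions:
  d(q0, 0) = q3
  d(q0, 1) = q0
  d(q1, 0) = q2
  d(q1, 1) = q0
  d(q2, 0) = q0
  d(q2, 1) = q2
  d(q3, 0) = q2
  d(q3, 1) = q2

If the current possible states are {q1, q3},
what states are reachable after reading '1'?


Apply transition on '1' from each current state:
  d(q1, 1) = q0
  d(q3, 1) = q2

{q0, q2}


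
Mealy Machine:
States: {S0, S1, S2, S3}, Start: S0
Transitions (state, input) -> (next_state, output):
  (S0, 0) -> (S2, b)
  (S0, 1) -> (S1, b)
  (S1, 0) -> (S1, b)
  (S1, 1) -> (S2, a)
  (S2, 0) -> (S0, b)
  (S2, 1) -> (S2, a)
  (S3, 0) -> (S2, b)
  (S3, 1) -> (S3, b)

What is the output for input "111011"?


Step-by-step:
  (S0, 1) -> (S1, b)
  (S1, 1) -> (S2, a)
  (S2, 1) -> (S2, a)
  (S2, 0) -> (S0, b)
  (S0, 1) -> (S1, b)
  (S1, 1) -> (S2, a)

"baabba"


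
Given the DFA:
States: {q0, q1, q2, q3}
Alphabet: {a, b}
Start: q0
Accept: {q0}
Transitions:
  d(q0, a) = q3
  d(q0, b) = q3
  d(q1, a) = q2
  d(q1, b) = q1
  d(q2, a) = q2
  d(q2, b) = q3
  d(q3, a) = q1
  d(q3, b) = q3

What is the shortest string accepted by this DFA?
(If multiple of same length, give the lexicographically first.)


BFS by string length (lex-first path to each state shown):
  len 0: q0<-""
Found accept state at length 0.

"" (empty string)


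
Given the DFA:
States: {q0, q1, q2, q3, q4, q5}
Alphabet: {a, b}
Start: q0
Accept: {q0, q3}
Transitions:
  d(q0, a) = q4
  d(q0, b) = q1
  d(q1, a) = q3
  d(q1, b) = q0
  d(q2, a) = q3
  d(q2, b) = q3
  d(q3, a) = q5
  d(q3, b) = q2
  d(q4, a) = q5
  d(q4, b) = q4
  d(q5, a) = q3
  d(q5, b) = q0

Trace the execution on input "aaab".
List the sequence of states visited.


Input: aaab
d(q0, a) = q4
d(q4, a) = q5
d(q5, a) = q3
d(q3, b) = q2


q0 -> q4 -> q5 -> q3 -> q2


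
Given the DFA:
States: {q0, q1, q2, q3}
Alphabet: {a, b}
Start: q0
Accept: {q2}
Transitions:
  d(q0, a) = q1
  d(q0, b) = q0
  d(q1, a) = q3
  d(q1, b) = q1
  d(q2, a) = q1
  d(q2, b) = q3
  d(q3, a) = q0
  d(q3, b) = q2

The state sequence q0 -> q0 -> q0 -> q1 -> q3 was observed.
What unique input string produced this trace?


Trace back each transition to find the symbol:
  q0 --[b]--> q0
  q0 --[b]--> q0
  q0 --[a]--> q1
  q1 --[a]--> q3

"bbaa"


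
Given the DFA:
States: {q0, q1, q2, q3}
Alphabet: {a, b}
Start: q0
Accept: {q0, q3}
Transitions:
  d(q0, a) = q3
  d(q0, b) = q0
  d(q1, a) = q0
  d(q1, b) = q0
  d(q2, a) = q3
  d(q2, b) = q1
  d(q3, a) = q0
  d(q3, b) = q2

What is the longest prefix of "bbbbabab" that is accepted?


Run the DFA, marking each prefix where the state is accepting:
  "" -> q0 [accept]
  "b" -> q0 [accept]
  "bb" -> q0 [accept]
  "bbb" -> q0 [accept]
  "bbbb" -> q0 [accept]
  "bbbba" -> q3 [accept]
  "bbbbab" -> q2 [reject]
  "bbbbaba" -> q3 [accept]
  "bbbbabab" -> q2 [reject]

"bbbbaba"


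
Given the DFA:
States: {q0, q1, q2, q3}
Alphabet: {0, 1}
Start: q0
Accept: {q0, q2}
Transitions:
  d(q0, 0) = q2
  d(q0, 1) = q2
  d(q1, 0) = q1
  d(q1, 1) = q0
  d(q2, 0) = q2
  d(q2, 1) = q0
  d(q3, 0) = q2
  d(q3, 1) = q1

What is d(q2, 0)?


Looking up transition d(q2, 0)

q2


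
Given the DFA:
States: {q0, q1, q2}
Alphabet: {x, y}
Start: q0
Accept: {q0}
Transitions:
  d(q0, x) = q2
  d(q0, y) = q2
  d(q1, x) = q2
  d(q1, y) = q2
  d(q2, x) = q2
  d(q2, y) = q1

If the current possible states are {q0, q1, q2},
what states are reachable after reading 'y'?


Apply transition on 'y' from each current state:
  d(q0, y) = q2
  d(q1, y) = q2
  d(q2, y) = q1

{q1, q2}


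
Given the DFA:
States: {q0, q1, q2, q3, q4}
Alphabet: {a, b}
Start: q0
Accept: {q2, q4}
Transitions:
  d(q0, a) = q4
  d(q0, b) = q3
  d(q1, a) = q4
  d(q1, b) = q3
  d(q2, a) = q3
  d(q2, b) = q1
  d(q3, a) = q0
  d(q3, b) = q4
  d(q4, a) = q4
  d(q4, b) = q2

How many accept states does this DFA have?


Accept states listed: {q2, q4}
Counting: q2(1) q4(2)

2


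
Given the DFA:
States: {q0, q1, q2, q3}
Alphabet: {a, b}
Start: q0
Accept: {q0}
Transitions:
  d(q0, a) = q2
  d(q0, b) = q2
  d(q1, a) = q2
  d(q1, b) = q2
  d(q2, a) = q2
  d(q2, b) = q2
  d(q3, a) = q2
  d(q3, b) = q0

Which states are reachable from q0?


BFS from q0:
  layer 0: {q0}
  layer 1: {q2}

{q0, q2}


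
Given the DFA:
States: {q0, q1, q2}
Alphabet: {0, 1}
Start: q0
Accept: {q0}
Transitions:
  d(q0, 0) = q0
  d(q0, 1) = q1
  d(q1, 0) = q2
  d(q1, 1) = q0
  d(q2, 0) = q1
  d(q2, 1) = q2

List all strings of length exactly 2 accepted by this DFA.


All strings of length 2: 4 total
Accepted: 2

"00", "11"


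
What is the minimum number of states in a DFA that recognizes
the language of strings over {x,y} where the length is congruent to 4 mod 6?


States track (length) mod 6.
Need 6 states: one per remainder 0..5; accept = remainder 4.

6


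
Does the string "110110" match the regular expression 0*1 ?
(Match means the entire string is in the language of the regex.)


|string| = 6; first = '1'; last = '0'

No, "110110" does not match 0*1


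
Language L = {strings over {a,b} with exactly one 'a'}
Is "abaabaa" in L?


count('a') = 5

No, "abaabaa" is not in L


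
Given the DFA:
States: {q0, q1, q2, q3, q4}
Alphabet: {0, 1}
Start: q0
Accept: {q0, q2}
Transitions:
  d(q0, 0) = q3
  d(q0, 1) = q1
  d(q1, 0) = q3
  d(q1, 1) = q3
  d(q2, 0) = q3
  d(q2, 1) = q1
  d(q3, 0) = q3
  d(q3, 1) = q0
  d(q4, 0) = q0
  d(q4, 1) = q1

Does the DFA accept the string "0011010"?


Trace: q0 -> q3 -> q3 -> q0 -> q1 -> q3 -> q0 -> q3
Final state: q3
Accept states: {q0, q2}

No, rejected (final state q3 is not an accept state)


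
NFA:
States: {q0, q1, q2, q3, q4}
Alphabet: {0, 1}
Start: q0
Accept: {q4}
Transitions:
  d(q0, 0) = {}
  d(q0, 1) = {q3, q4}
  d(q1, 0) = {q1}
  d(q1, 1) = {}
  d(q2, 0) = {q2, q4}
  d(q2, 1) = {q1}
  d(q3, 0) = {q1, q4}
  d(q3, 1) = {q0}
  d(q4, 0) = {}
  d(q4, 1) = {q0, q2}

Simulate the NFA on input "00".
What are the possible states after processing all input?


Start: {q0}
  --0--> {}
  --0--> {}

{} (empty set, no valid transitions)


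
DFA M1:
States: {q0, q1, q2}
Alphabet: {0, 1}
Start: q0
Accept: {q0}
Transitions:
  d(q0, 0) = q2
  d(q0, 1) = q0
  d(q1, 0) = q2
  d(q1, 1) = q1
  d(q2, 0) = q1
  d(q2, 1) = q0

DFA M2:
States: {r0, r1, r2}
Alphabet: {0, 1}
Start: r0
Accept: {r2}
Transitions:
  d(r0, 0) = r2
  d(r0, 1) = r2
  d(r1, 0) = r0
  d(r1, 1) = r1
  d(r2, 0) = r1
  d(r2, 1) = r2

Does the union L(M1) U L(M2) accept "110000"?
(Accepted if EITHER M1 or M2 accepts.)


M1: final=q1 accepted=False
M2: final=r1 accepted=False

No, union rejects (neither accepts)


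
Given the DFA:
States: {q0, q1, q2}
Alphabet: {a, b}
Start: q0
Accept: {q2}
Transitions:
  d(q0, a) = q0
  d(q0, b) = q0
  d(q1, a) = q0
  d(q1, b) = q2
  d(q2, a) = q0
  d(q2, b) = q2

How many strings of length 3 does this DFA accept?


Enumerating all length-3 strings:
  "aaa" -> q0 [reject]
  "aab" -> q0 [reject]
  "aba" -> q0 [reject]
  "abb" -> q0 [reject]
  "baa" -> q0 [reject]
  "bab" -> q0 [reject]
  "bba" -> q0 [reject]
  "bbb" -> q0 [reject]

0 out of 8


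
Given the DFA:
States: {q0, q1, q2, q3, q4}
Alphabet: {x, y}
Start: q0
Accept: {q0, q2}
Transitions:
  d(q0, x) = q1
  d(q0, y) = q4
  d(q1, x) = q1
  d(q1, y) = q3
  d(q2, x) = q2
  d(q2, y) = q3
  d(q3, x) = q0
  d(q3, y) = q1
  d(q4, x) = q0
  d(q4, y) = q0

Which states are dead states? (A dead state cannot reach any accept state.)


Forward reachability from each state:
  q0 -> reaches accept state q0 (live)
  q1 -> reaches accept state q0 (live)
  q2 -> reaches accept state q0 (live)
  q3 -> reaches accept state q0 (live)
  q4 -> reaches accept state q0 (live)

None (all states can reach an accept state)
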